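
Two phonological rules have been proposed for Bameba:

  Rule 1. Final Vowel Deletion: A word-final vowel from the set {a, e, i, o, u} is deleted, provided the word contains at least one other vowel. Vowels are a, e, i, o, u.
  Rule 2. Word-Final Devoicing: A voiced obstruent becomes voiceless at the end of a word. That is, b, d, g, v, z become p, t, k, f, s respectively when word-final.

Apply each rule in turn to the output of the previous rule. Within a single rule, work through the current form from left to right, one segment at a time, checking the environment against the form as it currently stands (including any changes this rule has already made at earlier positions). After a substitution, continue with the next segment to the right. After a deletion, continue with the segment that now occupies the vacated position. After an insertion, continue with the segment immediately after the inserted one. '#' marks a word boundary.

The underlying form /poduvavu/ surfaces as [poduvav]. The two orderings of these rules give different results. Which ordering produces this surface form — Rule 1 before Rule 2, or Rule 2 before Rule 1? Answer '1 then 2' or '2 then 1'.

2 then 1

Order 1 then 2:
  1 Final Vowel Deletion: [poduvavu] → [poduvav]
  2 Word-Final Devoicing: [poduvav] → [poduvaf]
  result: [poduvaf]
Order 2 then 1:
  2 Word-Final Devoicing: no change — [poduvavu]
  1 Final Vowel Deletion: [poduvavu] → [poduvav]
  result: [poduvav]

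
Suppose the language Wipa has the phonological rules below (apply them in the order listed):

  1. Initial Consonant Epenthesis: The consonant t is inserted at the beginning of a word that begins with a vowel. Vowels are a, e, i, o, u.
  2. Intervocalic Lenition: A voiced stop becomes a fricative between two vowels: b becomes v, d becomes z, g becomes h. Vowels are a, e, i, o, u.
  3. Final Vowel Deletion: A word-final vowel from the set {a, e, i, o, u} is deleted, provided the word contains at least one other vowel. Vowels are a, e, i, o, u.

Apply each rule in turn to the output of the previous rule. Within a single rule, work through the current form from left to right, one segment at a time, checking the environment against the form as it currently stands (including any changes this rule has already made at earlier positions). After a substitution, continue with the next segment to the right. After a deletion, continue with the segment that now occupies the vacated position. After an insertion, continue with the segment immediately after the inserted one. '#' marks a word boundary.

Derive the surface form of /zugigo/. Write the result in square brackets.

[zuhih]

1 Initial Consonant Epenthesis: no change — [zugigo]
2 Intervocalic Lenition: [zugigo] → [zuhiho]
3 Final Vowel Deletion: [zuhiho] → [zuhih]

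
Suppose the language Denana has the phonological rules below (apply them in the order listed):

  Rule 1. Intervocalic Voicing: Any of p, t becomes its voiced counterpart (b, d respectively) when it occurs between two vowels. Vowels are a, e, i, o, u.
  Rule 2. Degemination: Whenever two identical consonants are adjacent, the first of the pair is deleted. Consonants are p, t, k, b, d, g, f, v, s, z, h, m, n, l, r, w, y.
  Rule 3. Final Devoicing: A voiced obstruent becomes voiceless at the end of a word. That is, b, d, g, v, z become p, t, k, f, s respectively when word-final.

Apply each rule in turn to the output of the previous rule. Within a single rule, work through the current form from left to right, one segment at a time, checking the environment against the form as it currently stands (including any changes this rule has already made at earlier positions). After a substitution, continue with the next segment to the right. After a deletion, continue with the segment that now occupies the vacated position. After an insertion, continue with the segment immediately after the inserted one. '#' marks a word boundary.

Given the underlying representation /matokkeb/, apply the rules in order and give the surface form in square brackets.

[madokep]

Rule 1 Intervocalic Voicing: [matokkeb] → [madokkeb]
Rule 2 Degemination: [madokkeb] → [madokeb]
Rule 3 Final Devoicing: [madokeb] → [madokep]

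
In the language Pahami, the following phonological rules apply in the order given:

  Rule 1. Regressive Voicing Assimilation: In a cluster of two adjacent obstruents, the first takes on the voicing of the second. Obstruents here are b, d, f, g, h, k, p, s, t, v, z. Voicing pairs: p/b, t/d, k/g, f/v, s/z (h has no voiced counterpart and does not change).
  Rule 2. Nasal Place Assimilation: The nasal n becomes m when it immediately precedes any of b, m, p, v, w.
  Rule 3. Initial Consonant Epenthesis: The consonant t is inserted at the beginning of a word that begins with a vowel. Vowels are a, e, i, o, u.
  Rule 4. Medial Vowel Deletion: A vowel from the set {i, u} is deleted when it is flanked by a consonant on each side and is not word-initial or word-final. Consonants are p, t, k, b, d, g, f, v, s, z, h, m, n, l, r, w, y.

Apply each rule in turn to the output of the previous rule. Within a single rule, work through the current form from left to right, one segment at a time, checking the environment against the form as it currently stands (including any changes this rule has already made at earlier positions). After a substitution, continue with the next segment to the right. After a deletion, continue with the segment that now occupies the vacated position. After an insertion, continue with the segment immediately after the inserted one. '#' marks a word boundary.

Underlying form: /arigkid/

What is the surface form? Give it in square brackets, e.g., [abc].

Rule 1 Regressive Voicing Assimilation: [arigkid] → [arikkid]
Rule 2 Nasal Place Assimilation: no change — [arikkid]
Rule 3 Initial Consonant Epenthesis: [arikkid] → [tarikkid]
Rule 4 Medial Vowel Deletion: [tarikkid] → [tarkkd]

[tarkkd]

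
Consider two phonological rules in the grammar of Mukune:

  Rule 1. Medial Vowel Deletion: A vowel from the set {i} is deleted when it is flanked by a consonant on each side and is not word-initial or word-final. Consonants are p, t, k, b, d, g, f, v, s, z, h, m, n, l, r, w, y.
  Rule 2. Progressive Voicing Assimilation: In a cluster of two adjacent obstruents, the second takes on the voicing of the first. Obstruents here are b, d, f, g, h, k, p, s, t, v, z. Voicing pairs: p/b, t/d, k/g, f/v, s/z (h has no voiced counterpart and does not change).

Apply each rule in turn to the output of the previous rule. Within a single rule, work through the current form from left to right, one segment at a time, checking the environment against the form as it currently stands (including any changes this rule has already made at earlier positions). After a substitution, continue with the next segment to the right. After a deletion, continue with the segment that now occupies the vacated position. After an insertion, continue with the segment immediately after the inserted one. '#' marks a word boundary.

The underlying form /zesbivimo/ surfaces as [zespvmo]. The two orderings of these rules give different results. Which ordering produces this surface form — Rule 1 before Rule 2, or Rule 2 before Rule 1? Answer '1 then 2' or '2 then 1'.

Order 1 then 2:
  1 Medial Vowel Deletion: [zesbivimo] → [zesbvmo]
  2 Progressive Voicing Assimilation: [zesbvmo] → [zespfmo]
  result: [zespfmo]
Order 2 then 1:
  2 Progressive Voicing Assimilation: [zesbivimo] → [zespivimo]
  1 Medial Vowel Deletion: [zespivimo] → [zespvmo]
  result: [zespvmo]

2 then 1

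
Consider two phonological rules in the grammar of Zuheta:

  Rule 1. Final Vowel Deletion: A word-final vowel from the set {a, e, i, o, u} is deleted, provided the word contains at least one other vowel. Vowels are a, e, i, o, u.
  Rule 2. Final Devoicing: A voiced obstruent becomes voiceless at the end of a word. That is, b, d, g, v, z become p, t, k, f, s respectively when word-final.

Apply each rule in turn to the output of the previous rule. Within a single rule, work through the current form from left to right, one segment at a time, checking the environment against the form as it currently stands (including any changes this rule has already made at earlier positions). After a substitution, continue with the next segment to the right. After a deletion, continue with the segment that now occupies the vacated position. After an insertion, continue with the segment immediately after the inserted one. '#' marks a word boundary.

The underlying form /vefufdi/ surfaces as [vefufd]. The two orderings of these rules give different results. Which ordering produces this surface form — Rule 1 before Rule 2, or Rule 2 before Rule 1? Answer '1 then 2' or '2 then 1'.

2 then 1

Order 1 then 2:
  1 Final Vowel Deletion: [vefufdi] → [vefufd]
  2 Final Devoicing: [vefufd] → [vefuft]
  result: [vefuft]
Order 2 then 1:
  2 Final Devoicing: no change — [vefufdi]
  1 Final Vowel Deletion: [vefufdi] → [vefufd]
  result: [vefufd]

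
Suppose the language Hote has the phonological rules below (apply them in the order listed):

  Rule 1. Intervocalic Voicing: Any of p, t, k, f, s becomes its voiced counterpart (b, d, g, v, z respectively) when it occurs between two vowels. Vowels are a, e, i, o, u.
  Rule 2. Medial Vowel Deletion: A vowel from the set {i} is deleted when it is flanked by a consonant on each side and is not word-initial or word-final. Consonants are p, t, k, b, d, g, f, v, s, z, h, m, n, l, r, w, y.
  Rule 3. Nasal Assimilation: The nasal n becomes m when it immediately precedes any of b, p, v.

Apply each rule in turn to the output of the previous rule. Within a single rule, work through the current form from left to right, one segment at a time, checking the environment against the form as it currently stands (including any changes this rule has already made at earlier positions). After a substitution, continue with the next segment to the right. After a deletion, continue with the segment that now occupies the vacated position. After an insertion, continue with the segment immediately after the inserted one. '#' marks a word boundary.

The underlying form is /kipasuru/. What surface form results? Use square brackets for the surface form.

[kbazuru]

Rule 1 Intervocalic Voicing: [kipasuru] → [kibazuru]
Rule 2 Medial Vowel Deletion: [kibazuru] → [kbazuru]
Rule 3 Nasal Assimilation: no change — [kbazuru]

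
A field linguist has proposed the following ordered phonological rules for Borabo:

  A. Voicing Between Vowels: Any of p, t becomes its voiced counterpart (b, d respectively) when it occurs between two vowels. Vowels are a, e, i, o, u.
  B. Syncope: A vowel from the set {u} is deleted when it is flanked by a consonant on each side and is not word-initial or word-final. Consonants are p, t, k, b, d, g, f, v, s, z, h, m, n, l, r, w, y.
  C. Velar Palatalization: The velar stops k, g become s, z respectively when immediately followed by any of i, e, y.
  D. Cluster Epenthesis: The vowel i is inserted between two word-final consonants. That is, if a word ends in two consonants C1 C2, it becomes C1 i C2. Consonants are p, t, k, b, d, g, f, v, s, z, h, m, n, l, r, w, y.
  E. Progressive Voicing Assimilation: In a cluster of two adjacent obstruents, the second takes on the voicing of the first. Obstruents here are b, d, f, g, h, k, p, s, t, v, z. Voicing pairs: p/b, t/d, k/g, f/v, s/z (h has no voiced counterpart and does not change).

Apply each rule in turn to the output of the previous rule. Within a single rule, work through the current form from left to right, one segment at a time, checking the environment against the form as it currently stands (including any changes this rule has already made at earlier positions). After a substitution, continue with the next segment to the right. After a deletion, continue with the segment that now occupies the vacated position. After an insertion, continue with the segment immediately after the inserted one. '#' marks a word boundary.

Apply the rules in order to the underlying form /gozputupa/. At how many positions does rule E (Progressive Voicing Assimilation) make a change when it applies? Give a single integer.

A Voicing Between Vowels: [gozputupa] → [gozpuduba]
B Syncope: [gozpuduba] → [gozpdba]
C Velar Palatalization: no change — [gozpdba]
D Cluster Epenthesis: no change — [gozpdba]
E Progressive Voicing Assimilation: [gozpdba] → [gozbdba]
Rule E changed 1 position(s).

1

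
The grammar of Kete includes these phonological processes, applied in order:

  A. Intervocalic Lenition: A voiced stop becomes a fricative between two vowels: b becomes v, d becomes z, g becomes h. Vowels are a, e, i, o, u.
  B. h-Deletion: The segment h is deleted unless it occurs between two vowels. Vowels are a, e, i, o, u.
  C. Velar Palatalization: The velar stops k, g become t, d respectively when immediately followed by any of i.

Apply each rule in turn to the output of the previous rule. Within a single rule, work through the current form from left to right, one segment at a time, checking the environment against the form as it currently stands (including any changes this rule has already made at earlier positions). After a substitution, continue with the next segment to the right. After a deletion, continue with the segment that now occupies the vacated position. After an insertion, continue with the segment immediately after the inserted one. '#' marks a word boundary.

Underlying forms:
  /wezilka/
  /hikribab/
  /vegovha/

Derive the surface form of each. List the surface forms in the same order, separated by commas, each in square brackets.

/wezilka/:
  A Intervocalic Lenition: no change — [wezilka]
  B h-Deletion: no change — [wezilka]
  C Velar Palatalization: no change — [wezilka]
/hikribab/:
  A Intervocalic Lenition: [hikribab] → [hikrivab]
  B h-Deletion: [hikrivab] → [ikrivab]
  C Velar Palatalization: no change — [ikrivab]
/vegovha/:
  A Intervocalic Lenition: [vegovha] → [vehovha]
  B h-Deletion: [vehovha] → [vehova]
  C Velar Palatalization: no change — [vehova]

[wezilka], [ikrivab], [vehova]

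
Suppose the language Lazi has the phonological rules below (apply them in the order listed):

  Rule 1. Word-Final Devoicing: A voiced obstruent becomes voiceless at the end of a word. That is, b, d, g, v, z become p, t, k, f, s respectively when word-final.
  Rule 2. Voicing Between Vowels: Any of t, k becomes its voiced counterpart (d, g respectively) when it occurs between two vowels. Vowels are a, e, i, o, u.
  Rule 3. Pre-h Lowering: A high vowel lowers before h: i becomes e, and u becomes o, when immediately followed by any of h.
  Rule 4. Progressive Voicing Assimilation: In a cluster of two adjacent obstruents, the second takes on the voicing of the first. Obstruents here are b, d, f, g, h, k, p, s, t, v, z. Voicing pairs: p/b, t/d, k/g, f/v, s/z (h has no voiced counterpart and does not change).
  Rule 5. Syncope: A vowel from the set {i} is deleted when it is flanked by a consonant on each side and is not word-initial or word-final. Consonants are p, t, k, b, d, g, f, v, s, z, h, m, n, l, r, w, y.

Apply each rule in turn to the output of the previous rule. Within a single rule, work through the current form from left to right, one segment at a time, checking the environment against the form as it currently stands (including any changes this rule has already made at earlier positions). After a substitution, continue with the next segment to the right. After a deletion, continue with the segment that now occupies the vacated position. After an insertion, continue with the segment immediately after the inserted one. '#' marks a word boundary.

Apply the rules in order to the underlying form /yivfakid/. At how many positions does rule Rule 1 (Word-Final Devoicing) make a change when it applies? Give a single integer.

Rule 1 Word-Final Devoicing: [yivfakid] → [yivfakit]
Rule 2 Voicing Between Vowels: [yivfakit] → [yivfagit]
Rule 3 Pre-h Lowering: no change — [yivfagit]
Rule 4 Progressive Voicing Assimilation: [yivfagit] → [yivvagit]
Rule 5 Syncope: [yivvagit] → [yvvagt]
Rule Rule 1 changed 1 position(s).

1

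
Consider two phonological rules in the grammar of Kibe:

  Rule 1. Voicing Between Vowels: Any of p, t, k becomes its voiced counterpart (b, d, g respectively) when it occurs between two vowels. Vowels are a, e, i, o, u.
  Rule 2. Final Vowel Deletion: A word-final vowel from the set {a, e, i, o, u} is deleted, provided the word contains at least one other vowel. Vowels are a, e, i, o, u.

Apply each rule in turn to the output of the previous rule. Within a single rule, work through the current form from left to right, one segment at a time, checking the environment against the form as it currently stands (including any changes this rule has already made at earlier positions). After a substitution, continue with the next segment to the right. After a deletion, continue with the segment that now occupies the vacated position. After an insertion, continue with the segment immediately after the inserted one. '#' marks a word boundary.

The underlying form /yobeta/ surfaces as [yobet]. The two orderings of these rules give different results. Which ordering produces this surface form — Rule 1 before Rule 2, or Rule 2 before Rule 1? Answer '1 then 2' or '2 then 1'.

Order 1 then 2:
  1 Voicing Between Vowels: [yobeta] → [yobeda]
  2 Final Vowel Deletion: [yobeda] → [yobed]
  result: [yobed]
Order 2 then 1:
  2 Final Vowel Deletion: [yobeta] → [yobet]
  1 Voicing Between Vowels: no change — [yobet]
  result: [yobet]

2 then 1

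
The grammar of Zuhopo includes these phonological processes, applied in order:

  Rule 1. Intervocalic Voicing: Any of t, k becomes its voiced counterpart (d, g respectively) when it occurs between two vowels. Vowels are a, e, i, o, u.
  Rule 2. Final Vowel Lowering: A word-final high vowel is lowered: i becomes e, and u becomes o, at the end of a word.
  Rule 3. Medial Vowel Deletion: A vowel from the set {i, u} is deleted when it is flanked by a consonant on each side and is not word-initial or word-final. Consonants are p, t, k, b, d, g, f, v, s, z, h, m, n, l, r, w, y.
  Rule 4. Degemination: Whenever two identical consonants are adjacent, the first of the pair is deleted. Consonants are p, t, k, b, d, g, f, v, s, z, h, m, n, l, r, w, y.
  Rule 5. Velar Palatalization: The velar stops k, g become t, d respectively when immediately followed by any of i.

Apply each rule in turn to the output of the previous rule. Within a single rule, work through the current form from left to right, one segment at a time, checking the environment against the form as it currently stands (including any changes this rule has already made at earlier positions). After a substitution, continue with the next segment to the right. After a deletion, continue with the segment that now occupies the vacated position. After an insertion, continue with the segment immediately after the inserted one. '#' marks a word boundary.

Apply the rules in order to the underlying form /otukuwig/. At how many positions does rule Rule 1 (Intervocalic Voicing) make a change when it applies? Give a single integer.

Rule 1 Intervocalic Voicing: [otukuwig] → [oduguwig]
Rule 2 Final Vowel Lowering: no change — [oduguwig]
Rule 3 Medial Vowel Deletion: [oduguwig] → [odgwg]
Rule 4 Degemination: no change — [odgwg]
Rule 5 Velar Palatalization: no change — [odgwg]
Rule Rule 1 changed 2 position(s).

2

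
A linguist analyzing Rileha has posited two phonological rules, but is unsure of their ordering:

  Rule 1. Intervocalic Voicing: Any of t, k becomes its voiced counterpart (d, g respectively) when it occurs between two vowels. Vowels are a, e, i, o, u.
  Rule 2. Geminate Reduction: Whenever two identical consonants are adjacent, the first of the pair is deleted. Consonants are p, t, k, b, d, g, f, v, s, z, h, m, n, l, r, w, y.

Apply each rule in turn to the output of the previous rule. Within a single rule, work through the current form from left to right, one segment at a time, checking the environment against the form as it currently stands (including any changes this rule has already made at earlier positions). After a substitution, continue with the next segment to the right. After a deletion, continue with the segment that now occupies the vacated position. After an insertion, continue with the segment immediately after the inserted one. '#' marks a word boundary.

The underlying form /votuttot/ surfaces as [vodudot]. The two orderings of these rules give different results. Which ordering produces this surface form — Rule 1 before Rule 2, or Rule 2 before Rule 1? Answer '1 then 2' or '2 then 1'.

Order 1 then 2:
  1 Intervocalic Voicing: [votuttot] → [voduttot]
  2 Geminate Reduction: [voduttot] → [vodutot]
  result: [vodutot]
Order 2 then 1:
  2 Geminate Reduction: [votuttot] → [votutot]
  1 Intervocalic Voicing: [votutot] → [vodudot]
  result: [vodudot]

2 then 1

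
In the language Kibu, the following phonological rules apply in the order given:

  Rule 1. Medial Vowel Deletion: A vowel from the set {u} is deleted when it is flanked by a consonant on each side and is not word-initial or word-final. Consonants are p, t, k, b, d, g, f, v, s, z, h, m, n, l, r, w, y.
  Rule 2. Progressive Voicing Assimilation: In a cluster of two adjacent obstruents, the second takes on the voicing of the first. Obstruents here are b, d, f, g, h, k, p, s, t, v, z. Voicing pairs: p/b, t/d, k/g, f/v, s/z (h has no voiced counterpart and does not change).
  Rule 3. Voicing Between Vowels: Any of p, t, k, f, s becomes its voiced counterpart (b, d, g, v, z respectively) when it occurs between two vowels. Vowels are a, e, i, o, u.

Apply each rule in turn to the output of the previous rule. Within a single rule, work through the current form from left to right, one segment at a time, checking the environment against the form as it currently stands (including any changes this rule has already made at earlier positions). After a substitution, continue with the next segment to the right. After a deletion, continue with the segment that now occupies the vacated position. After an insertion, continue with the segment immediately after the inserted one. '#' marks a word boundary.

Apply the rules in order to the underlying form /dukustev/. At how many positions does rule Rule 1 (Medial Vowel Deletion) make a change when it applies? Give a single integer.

Rule 1 Medial Vowel Deletion: [dukustev] → [dkstev]
Rule 2 Progressive Voicing Assimilation: [dkstev] → [dgzdev]
Rule 3 Voicing Between Vowels: no change — [dgzdev]
Rule Rule 1 changed 2 position(s).

2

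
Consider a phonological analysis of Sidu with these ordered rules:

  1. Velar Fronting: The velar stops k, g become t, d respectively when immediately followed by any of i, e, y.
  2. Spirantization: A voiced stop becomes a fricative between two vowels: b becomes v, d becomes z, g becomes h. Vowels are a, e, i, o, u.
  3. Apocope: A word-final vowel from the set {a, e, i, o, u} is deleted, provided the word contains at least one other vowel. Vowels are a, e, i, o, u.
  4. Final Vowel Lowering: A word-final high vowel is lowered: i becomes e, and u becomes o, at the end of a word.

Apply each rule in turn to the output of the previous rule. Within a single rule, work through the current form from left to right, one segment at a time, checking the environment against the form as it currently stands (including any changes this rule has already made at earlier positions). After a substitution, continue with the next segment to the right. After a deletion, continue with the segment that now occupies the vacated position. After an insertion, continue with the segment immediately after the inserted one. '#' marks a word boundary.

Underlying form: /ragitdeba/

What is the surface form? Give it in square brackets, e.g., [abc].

1 Velar Fronting: [ragitdeba] → [raditdeba]
2 Spirantization: [raditdeba] → [razitdeva]
3 Apocope: [razitdeva] → [razitdev]
4 Final Vowel Lowering: no change — [razitdev]

[razitdev]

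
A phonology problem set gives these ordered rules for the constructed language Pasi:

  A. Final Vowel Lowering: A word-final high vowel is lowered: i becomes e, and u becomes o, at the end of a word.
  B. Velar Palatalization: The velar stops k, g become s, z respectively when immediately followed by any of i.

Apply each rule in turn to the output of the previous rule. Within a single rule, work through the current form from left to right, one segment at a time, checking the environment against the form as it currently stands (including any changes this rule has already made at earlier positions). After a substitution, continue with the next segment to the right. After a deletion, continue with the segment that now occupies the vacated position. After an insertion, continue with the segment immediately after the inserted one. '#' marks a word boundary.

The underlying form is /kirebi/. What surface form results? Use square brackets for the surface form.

A Final Vowel Lowering: [kirebi] → [kirebe]
B Velar Palatalization: [kirebe] → [sirebe]

[sirebe]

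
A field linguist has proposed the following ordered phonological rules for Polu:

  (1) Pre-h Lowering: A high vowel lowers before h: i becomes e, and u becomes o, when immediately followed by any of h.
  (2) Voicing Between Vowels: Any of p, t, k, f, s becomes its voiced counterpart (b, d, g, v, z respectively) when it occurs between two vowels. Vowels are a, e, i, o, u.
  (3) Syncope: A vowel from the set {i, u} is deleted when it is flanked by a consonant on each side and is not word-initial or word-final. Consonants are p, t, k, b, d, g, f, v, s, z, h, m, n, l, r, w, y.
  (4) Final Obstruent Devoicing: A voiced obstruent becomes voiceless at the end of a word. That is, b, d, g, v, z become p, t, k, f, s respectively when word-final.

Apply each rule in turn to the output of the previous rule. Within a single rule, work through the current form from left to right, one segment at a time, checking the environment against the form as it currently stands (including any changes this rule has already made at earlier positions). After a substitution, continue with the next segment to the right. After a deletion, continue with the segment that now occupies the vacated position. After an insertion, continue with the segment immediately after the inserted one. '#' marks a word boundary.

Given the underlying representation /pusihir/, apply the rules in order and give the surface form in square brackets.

[pzehr]

(1) Pre-h Lowering: [pusihir] → [pusehir]
(2) Voicing Between Vowels: [pusehir] → [puzehir]
(3) Syncope: [puzehir] → [pzehr]
(4) Final Obstruent Devoicing: no change — [pzehr]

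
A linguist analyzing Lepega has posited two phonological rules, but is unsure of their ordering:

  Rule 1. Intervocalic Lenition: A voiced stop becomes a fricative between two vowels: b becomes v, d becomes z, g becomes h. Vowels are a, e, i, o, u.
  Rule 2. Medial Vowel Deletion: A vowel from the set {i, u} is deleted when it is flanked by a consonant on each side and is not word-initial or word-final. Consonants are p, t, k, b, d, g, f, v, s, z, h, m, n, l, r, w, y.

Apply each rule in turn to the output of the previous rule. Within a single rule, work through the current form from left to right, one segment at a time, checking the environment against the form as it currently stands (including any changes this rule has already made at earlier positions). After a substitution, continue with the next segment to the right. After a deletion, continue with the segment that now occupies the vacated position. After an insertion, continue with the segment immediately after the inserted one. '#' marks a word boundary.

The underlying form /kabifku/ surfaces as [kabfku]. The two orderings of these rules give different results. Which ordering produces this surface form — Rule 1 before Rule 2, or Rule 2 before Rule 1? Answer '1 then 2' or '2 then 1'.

Order 1 then 2:
  1 Intervocalic Lenition: [kabifku] → [kavifku]
  2 Medial Vowel Deletion: [kavifku] → [kavfku]
  result: [kavfku]
Order 2 then 1:
  2 Medial Vowel Deletion: [kabifku] → [kabfku]
  1 Intervocalic Lenition: no change — [kabfku]
  result: [kabfku]

2 then 1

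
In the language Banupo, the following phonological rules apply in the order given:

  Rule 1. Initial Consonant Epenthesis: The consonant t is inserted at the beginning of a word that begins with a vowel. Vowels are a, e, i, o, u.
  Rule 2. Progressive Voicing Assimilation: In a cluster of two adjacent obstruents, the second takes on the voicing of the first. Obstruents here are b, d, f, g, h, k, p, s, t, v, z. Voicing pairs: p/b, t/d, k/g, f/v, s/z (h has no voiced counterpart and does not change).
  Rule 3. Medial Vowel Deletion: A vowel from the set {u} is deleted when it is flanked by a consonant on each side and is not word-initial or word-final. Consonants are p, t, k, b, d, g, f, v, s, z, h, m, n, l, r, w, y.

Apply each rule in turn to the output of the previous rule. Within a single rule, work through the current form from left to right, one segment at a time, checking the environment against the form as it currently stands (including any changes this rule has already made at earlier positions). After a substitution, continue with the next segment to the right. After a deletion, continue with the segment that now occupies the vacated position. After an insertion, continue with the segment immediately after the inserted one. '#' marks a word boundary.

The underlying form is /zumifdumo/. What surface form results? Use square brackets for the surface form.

Rule 1 Initial Consonant Epenthesis: no change — [zumifdumo]
Rule 2 Progressive Voicing Assimilation: [zumifdumo] → [zumiftumo]
Rule 3 Medial Vowel Deletion: [zumiftumo] → [zmiftmo]

[zmiftmo]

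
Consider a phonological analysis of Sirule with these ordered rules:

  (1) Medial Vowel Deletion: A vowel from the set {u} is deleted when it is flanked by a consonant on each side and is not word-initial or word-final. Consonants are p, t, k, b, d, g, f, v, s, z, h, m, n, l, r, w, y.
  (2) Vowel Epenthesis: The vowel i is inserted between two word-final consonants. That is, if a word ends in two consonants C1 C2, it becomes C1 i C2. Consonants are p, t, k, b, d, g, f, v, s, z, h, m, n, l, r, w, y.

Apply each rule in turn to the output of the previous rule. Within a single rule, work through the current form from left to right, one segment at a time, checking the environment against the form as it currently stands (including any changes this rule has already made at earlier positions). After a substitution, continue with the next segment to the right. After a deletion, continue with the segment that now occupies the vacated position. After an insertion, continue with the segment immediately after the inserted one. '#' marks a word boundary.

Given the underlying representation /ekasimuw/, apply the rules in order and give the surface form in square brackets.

(1) Medial Vowel Deletion: [ekasimuw] → [ekasimw]
(2) Vowel Epenthesis: [ekasimw] → [ekasimiw]

[ekasimiw]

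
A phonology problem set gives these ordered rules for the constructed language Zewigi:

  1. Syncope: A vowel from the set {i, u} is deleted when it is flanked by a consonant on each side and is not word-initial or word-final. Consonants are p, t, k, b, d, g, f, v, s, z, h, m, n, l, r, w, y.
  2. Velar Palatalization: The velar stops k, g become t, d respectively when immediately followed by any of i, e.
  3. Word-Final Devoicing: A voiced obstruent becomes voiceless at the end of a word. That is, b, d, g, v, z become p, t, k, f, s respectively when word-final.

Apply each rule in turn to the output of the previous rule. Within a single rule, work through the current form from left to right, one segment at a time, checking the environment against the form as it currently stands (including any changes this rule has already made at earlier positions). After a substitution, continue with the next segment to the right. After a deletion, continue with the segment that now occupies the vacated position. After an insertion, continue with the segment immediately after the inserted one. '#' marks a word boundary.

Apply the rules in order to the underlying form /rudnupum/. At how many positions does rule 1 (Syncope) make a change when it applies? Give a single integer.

1 Syncope: [rudnupum] → [rdnpm]
2 Velar Palatalization: no change — [rdnpm]
3 Word-Final Devoicing: no change — [rdnpm]
Rule 1 changed 3 position(s).

3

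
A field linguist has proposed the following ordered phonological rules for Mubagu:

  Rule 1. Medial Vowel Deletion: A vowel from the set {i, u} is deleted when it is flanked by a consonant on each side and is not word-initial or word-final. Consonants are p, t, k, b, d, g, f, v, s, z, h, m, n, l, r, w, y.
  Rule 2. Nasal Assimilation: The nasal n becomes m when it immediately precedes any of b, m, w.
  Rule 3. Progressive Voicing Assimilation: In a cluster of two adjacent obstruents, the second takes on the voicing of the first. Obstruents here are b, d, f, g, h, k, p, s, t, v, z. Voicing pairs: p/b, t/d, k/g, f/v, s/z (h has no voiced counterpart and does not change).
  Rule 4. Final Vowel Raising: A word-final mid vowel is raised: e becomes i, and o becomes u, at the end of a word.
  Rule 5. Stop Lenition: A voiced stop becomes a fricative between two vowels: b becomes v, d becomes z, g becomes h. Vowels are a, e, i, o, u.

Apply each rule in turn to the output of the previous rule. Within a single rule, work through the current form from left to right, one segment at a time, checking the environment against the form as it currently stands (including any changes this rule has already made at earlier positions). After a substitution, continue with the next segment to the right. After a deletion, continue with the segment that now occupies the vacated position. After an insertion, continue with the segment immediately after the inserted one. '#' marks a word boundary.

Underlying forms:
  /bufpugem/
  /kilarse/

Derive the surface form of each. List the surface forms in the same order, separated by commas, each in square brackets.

[bvbgem], [klarsi]

/bufpugem/:
  Rule 1 Medial Vowel Deletion: [bufpugem] → [bfpgem]
  Rule 2 Nasal Assimilation: no change — [bfpgem]
  Rule 3 Progressive Voicing Assimilation: [bfpgem] → [bvbgem]
  Rule 4 Final Vowel Raising: no change — [bvbgem]
  Rule 5 Stop Lenition: no change — [bvbgem]
/kilarse/:
  Rule 1 Medial Vowel Deletion: [kilarse] → [klarse]
  Rule 2 Nasal Assimilation: no change — [klarse]
  Rule 3 Progressive Voicing Assimilation: no change — [klarse]
  Rule 4 Final Vowel Raising: [klarse] → [klarsi]
  Rule 5 Stop Lenition: no change — [klarsi]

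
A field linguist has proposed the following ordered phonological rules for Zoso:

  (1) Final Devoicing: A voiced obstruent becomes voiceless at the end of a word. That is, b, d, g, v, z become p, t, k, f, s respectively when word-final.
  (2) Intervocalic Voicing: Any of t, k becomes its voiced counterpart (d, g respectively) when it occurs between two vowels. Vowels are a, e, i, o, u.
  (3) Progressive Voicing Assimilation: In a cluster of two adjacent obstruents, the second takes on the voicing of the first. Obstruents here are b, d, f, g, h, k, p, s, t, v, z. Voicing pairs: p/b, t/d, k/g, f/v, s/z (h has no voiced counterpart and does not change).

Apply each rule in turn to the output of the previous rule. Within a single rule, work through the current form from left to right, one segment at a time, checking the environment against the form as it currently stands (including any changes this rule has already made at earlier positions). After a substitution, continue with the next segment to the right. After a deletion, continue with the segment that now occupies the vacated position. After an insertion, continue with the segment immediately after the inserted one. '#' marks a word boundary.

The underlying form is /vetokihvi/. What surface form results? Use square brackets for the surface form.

(1) Final Devoicing: no change — [vetokihvi]
(2) Intervocalic Voicing: [vetokihvi] → [vedogihvi]
(3) Progressive Voicing Assimilation: [vedogihvi] → [vedogihfi]

[vedogihfi]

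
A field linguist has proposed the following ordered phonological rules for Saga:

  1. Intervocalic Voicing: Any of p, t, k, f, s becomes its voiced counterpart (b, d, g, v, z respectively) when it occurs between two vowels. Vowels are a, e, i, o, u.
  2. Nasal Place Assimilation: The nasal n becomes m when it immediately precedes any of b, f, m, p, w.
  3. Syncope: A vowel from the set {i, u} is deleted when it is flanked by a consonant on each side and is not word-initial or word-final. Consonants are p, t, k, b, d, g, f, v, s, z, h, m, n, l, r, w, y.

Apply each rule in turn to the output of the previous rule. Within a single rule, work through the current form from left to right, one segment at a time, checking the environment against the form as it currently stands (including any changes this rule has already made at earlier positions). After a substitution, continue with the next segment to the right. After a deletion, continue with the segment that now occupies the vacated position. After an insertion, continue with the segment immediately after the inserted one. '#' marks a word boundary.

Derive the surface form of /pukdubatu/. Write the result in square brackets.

[pkdbadu]

1 Intervocalic Voicing: [pukdubatu] → [pukdubadu]
2 Nasal Place Assimilation: no change — [pukdubadu]
3 Syncope: [pukdubadu] → [pkdbadu]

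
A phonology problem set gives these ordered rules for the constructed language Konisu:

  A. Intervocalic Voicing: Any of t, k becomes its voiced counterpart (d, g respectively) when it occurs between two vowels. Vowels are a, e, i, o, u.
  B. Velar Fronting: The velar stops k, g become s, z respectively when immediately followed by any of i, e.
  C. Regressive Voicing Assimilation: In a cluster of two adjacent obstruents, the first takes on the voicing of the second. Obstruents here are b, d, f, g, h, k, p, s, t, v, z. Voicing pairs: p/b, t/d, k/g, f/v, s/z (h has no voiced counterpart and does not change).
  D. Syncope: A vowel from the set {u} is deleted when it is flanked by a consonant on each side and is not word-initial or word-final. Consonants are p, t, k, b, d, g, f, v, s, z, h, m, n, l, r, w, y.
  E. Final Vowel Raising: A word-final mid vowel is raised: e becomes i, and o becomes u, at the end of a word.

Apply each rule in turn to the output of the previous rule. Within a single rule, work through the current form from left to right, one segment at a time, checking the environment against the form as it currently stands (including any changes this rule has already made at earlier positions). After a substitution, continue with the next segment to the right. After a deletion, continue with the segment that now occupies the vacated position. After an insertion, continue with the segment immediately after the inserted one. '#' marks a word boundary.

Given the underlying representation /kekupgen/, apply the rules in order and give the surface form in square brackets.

[segbzen]

A Intervocalic Voicing: [kekupgen] → [kegupgen]
B Velar Fronting: [kegupgen] → [segupzen]
C Regressive Voicing Assimilation: [segupzen] → [segubzen]
D Syncope: [segubzen] → [segbzen]
E Final Vowel Raising: no change — [segbzen]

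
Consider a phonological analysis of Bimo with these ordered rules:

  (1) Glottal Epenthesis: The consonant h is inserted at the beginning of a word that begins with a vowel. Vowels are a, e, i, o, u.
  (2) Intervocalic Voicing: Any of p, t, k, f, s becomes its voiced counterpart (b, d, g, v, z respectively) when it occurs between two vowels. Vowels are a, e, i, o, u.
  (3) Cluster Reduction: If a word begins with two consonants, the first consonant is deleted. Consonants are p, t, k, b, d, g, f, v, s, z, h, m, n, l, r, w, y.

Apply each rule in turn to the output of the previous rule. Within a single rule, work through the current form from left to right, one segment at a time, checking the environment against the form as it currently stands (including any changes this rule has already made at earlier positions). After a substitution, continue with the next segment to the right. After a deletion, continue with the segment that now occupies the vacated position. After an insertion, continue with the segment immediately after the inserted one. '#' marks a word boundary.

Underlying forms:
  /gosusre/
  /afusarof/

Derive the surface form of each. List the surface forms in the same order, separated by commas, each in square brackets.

/gosusre/:
  (1) Glottal Epenthesis: no change — [gosusre]
  (2) Intervocalic Voicing: [gosusre] → [gozusre]
  (3) Cluster Reduction: no change — [gozusre]
/afusarof/:
  (1) Glottal Epenthesis: [afusarof] → [hafusarof]
  (2) Intervocalic Voicing: [hafusarof] → [havuzarof]
  (3) Cluster Reduction: no change — [havuzarof]

[gozusre], [havuzarof]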